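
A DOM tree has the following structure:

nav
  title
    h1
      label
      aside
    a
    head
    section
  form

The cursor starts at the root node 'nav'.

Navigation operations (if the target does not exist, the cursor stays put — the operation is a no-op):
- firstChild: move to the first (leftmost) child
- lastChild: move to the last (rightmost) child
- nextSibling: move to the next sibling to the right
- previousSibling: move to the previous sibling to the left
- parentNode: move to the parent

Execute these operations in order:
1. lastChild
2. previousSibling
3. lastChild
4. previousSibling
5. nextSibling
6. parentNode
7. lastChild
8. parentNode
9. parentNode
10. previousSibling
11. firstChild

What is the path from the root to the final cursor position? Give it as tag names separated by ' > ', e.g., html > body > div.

Answer: nav > title

Derivation:
After 1 (lastChild): form
After 2 (previousSibling): title
After 3 (lastChild): section
After 4 (previousSibling): head
After 5 (nextSibling): section
After 6 (parentNode): title
After 7 (lastChild): section
After 8 (parentNode): title
After 9 (parentNode): nav
After 10 (previousSibling): nav (no-op, stayed)
After 11 (firstChild): title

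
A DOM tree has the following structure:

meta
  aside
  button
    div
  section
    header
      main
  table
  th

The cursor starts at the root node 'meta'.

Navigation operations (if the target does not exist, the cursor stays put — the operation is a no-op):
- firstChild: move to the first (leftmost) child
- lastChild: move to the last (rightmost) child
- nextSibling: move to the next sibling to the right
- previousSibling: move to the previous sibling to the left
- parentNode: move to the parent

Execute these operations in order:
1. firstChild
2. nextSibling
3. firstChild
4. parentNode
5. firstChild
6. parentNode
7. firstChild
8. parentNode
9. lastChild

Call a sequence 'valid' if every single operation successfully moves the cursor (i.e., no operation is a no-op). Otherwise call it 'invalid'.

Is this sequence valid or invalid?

Answer: valid

Derivation:
After 1 (firstChild): aside
After 2 (nextSibling): button
After 3 (firstChild): div
After 4 (parentNode): button
After 5 (firstChild): div
After 6 (parentNode): button
After 7 (firstChild): div
After 8 (parentNode): button
After 9 (lastChild): div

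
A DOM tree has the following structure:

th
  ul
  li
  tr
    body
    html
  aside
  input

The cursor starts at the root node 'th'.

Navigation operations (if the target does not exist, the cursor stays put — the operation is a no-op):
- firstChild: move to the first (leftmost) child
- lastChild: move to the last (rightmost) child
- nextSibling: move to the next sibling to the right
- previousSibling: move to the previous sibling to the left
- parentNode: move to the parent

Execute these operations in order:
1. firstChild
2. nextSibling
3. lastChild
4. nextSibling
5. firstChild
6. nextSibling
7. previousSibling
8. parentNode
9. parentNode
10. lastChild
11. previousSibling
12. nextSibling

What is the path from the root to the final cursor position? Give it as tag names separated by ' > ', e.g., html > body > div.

After 1 (firstChild): ul
After 2 (nextSibling): li
After 3 (lastChild): li (no-op, stayed)
After 4 (nextSibling): tr
After 5 (firstChild): body
After 6 (nextSibling): html
After 7 (previousSibling): body
After 8 (parentNode): tr
After 9 (parentNode): th
After 10 (lastChild): input
After 11 (previousSibling): aside
After 12 (nextSibling): input

Answer: th > input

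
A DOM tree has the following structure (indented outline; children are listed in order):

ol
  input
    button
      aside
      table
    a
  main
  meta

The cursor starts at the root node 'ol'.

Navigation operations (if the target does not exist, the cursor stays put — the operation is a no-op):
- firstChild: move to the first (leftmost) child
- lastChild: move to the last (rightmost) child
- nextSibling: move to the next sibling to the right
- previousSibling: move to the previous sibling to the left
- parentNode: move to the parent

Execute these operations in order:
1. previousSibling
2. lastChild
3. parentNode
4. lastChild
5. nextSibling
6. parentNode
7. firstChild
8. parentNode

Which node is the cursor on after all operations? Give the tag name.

Answer: ol

Derivation:
After 1 (previousSibling): ol (no-op, stayed)
After 2 (lastChild): meta
After 3 (parentNode): ol
After 4 (lastChild): meta
After 5 (nextSibling): meta (no-op, stayed)
After 6 (parentNode): ol
After 7 (firstChild): input
After 8 (parentNode): ol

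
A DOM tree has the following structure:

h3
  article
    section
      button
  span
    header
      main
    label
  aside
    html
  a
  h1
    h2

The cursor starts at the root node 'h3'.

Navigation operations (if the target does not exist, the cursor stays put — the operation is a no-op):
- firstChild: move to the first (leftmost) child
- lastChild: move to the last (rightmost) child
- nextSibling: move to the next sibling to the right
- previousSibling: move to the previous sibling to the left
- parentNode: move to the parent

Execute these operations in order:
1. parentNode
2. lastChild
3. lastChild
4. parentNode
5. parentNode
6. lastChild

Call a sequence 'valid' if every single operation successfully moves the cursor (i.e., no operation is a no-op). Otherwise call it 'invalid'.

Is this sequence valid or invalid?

Answer: invalid

Derivation:
After 1 (parentNode): h3 (no-op, stayed)
After 2 (lastChild): h1
After 3 (lastChild): h2
After 4 (parentNode): h1
After 5 (parentNode): h3
After 6 (lastChild): h1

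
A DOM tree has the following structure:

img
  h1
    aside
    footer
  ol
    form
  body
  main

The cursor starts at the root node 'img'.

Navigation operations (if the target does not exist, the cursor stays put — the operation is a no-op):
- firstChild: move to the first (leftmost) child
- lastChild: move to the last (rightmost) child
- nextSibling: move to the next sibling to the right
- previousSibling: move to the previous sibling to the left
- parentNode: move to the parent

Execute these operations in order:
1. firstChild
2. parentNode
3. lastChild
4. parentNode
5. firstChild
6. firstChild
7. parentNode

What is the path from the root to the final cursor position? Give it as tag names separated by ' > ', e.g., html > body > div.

After 1 (firstChild): h1
After 2 (parentNode): img
After 3 (lastChild): main
After 4 (parentNode): img
After 5 (firstChild): h1
After 6 (firstChild): aside
After 7 (parentNode): h1

Answer: img > h1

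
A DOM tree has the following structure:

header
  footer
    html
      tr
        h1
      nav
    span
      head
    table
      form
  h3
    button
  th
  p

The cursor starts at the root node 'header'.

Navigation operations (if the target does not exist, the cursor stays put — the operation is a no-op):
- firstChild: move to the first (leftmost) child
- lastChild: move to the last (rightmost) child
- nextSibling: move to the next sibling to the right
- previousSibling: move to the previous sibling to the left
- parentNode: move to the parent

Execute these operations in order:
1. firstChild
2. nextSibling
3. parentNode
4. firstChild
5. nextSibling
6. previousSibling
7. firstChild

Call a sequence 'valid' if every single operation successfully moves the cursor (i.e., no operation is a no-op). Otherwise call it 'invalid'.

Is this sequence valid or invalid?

Answer: valid

Derivation:
After 1 (firstChild): footer
After 2 (nextSibling): h3
After 3 (parentNode): header
After 4 (firstChild): footer
After 5 (nextSibling): h3
After 6 (previousSibling): footer
After 7 (firstChild): html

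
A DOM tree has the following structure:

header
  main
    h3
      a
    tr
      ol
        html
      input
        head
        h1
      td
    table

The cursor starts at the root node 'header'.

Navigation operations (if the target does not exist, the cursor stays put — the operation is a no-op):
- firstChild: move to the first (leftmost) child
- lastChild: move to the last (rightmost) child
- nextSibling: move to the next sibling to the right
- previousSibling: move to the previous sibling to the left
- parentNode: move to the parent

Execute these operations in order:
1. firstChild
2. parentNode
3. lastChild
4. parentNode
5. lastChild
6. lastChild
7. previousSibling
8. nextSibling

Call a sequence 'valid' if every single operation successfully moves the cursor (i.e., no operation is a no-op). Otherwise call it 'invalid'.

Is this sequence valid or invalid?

After 1 (firstChild): main
After 2 (parentNode): header
After 3 (lastChild): main
After 4 (parentNode): header
After 5 (lastChild): main
After 6 (lastChild): table
After 7 (previousSibling): tr
After 8 (nextSibling): table

Answer: valid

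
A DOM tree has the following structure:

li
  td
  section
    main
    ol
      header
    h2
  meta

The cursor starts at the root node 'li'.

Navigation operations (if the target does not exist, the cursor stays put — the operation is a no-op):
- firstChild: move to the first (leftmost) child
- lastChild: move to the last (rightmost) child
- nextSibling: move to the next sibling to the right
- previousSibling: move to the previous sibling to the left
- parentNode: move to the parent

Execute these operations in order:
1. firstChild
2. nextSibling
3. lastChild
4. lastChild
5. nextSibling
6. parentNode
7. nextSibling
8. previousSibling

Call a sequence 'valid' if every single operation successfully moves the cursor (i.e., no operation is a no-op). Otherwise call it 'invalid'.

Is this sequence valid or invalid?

After 1 (firstChild): td
After 2 (nextSibling): section
After 3 (lastChild): h2
After 4 (lastChild): h2 (no-op, stayed)
After 5 (nextSibling): h2 (no-op, stayed)
After 6 (parentNode): section
After 7 (nextSibling): meta
After 8 (previousSibling): section

Answer: invalid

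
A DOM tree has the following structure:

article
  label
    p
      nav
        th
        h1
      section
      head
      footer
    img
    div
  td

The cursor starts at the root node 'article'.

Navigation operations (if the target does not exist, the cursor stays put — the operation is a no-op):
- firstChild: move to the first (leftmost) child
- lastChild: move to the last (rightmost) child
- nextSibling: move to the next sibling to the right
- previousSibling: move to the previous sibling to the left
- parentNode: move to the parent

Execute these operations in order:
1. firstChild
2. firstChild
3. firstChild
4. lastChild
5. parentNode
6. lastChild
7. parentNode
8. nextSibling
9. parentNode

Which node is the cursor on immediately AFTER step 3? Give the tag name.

After 1 (firstChild): label
After 2 (firstChild): p
After 3 (firstChild): nav

Answer: nav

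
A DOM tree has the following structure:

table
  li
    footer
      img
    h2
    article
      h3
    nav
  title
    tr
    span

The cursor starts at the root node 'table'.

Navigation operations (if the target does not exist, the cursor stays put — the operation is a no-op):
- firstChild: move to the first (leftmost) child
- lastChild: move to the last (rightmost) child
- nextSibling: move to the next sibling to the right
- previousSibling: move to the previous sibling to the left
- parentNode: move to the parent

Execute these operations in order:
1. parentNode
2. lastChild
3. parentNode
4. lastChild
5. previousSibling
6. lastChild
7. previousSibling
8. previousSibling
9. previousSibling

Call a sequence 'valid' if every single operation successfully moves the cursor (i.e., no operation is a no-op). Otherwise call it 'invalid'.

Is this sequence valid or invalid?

Answer: invalid

Derivation:
After 1 (parentNode): table (no-op, stayed)
After 2 (lastChild): title
After 3 (parentNode): table
After 4 (lastChild): title
After 5 (previousSibling): li
After 6 (lastChild): nav
After 7 (previousSibling): article
After 8 (previousSibling): h2
After 9 (previousSibling): footer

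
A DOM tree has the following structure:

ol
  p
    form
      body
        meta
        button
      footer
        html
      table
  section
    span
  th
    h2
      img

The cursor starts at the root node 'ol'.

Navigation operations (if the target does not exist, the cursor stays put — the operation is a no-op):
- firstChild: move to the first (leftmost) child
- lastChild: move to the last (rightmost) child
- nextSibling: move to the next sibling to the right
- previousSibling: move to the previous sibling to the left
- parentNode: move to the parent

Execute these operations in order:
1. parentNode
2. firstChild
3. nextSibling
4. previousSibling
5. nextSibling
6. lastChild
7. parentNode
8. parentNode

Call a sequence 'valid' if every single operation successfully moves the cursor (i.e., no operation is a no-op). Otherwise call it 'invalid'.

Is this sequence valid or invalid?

Answer: invalid

Derivation:
After 1 (parentNode): ol (no-op, stayed)
After 2 (firstChild): p
After 3 (nextSibling): section
After 4 (previousSibling): p
After 5 (nextSibling): section
After 6 (lastChild): span
After 7 (parentNode): section
After 8 (parentNode): ol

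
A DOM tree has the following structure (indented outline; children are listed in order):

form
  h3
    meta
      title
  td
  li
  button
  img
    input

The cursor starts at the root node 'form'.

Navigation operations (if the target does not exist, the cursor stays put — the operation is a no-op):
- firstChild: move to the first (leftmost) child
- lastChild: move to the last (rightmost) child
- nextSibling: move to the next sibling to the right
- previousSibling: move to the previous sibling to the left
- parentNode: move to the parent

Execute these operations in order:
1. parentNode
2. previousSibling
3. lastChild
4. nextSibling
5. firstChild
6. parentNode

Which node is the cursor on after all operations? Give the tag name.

After 1 (parentNode): form (no-op, stayed)
After 2 (previousSibling): form (no-op, stayed)
After 3 (lastChild): img
After 4 (nextSibling): img (no-op, stayed)
After 5 (firstChild): input
After 6 (parentNode): img

Answer: img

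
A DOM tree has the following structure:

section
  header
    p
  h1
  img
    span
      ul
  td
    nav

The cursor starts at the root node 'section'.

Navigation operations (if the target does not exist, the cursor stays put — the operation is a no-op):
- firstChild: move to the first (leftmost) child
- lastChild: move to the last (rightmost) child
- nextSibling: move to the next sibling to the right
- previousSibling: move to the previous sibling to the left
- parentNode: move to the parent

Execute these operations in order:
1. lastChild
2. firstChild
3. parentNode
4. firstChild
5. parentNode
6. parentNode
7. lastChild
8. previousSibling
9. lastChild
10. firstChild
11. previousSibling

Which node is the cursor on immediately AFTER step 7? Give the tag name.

After 1 (lastChild): td
After 2 (firstChild): nav
After 3 (parentNode): td
After 4 (firstChild): nav
After 5 (parentNode): td
After 6 (parentNode): section
After 7 (lastChild): td

Answer: td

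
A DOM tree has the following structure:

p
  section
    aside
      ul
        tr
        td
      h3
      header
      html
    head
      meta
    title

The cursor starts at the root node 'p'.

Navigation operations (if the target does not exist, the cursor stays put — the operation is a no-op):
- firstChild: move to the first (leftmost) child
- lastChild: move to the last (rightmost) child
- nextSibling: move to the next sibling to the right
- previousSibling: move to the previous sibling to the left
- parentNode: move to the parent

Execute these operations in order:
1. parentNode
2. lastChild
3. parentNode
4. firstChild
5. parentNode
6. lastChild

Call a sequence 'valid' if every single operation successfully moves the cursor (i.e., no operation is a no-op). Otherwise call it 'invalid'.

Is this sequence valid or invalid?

Answer: invalid

Derivation:
After 1 (parentNode): p (no-op, stayed)
After 2 (lastChild): section
After 3 (parentNode): p
After 4 (firstChild): section
After 5 (parentNode): p
After 6 (lastChild): section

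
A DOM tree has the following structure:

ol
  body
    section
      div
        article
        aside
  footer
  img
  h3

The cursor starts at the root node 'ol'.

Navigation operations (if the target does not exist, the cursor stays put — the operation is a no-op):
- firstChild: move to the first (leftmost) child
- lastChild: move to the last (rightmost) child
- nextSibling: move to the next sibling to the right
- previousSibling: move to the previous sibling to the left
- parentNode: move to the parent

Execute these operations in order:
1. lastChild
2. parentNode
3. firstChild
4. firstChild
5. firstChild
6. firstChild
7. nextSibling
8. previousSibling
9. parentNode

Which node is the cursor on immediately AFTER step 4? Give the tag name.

After 1 (lastChild): h3
After 2 (parentNode): ol
After 3 (firstChild): body
After 4 (firstChild): section

Answer: section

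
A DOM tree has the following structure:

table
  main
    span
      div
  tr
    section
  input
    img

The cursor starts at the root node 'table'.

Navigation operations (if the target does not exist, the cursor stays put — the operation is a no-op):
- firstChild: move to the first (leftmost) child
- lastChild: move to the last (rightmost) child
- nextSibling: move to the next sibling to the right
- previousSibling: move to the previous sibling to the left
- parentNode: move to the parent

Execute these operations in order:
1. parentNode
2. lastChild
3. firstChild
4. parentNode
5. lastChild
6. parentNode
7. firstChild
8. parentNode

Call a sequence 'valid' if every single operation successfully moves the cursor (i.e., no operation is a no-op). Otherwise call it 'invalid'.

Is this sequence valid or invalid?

After 1 (parentNode): table (no-op, stayed)
After 2 (lastChild): input
After 3 (firstChild): img
After 4 (parentNode): input
After 5 (lastChild): img
After 6 (parentNode): input
After 7 (firstChild): img
After 8 (parentNode): input

Answer: invalid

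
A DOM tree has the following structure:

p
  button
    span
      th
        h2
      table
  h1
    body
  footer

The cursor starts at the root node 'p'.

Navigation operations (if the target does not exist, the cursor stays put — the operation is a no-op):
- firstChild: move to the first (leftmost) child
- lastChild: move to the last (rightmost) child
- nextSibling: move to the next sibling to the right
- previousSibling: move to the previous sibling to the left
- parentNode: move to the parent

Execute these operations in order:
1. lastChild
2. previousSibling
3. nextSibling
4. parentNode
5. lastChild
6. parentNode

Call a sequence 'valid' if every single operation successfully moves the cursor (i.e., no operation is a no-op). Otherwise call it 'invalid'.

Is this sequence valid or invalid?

Answer: valid

Derivation:
After 1 (lastChild): footer
After 2 (previousSibling): h1
After 3 (nextSibling): footer
After 4 (parentNode): p
After 5 (lastChild): footer
After 6 (parentNode): p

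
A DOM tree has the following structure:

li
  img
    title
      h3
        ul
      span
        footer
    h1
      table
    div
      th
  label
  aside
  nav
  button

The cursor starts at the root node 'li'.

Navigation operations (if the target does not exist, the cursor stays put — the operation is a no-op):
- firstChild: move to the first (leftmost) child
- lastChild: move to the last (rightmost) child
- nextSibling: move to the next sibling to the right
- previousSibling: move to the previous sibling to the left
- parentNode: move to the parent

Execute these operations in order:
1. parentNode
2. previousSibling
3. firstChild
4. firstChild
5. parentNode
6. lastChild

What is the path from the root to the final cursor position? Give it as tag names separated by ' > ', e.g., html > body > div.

After 1 (parentNode): li (no-op, stayed)
After 2 (previousSibling): li (no-op, stayed)
After 3 (firstChild): img
After 4 (firstChild): title
After 5 (parentNode): img
After 6 (lastChild): div

Answer: li > img > div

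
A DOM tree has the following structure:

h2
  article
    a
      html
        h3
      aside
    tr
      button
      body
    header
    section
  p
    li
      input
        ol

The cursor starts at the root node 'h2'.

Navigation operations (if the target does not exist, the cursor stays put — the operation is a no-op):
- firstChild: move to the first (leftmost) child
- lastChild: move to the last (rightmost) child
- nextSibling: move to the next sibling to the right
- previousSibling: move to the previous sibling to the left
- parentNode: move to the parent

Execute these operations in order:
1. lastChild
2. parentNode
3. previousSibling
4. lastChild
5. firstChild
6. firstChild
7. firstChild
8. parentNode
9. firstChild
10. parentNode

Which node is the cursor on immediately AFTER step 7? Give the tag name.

After 1 (lastChild): p
After 2 (parentNode): h2
After 3 (previousSibling): h2 (no-op, stayed)
After 4 (lastChild): p
After 5 (firstChild): li
After 6 (firstChild): input
After 7 (firstChild): ol

Answer: ol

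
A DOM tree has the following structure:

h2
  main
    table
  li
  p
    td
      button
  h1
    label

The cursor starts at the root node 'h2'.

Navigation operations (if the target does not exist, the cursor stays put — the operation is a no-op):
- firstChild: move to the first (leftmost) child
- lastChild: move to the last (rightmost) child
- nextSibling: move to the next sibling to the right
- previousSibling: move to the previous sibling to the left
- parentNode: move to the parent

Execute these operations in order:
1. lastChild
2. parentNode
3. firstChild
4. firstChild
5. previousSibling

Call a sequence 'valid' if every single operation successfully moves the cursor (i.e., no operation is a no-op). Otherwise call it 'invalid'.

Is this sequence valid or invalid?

Answer: invalid

Derivation:
After 1 (lastChild): h1
After 2 (parentNode): h2
After 3 (firstChild): main
After 4 (firstChild): table
After 5 (previousSibling): table (no-op, stayed)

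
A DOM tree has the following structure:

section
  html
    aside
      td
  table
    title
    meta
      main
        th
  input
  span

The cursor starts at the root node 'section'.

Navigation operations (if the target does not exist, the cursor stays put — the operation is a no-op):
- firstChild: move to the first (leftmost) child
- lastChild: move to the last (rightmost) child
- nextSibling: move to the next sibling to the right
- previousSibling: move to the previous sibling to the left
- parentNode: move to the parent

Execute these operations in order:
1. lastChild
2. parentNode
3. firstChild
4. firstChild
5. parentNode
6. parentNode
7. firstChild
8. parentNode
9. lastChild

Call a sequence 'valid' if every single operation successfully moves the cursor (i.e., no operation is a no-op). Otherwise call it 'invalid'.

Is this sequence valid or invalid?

After 1 (lastChild): span
After 2 (parentNode): section
After 3 (firstChild): html
After 4 (firstChild): aside
After 5 (parentNode): html
After 6 (parentNode): section
After 7 (firstChild): html
After 8 (parentNode): section
After 9 (lastChild): span

Answer: valid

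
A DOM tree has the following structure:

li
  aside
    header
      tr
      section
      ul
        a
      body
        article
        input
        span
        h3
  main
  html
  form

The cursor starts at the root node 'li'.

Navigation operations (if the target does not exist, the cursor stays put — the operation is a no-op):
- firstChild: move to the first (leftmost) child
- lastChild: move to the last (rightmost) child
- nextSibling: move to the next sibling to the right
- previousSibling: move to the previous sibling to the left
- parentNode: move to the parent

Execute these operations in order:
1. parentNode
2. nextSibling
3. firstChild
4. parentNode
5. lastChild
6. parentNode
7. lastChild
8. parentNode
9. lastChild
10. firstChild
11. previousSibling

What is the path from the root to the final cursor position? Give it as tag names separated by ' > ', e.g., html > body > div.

Answer: li > html

Derivation:
After 1 (parentNode): li (no-op, stayed)
After 2 (nextSibling): li (no-op, stayed)
After 3 (firstChild): aside
After 4 (parentNode): li
After 5 (lastChild): form
After 6 (parentNode): li
After 7 (lastChild): form
After 8 (parentNode): li
After 9 (lastChild): form
After 10 (firstChild): form (no-op, stayed)
After 11 (previousSibling): html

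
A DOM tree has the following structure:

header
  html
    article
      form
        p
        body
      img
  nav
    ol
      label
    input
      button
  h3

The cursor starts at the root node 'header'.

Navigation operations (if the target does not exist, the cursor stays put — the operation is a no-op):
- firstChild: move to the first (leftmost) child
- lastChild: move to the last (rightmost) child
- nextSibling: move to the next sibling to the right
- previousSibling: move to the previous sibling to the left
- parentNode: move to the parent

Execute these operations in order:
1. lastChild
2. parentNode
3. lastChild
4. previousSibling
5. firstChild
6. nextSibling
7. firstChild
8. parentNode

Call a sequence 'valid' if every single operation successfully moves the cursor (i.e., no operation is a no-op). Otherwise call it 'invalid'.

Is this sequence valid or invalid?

Answer: valid

Derivation:
After 1 (lastChild): h3
After 2 (parentNode): header
After 3 (lastChild): h3
After 4 (previousSibling): nav
After 5 (firstChild): ol
After 6 (nextSibling): input
After 7 (firstChild): button
After 8 (parentNode): input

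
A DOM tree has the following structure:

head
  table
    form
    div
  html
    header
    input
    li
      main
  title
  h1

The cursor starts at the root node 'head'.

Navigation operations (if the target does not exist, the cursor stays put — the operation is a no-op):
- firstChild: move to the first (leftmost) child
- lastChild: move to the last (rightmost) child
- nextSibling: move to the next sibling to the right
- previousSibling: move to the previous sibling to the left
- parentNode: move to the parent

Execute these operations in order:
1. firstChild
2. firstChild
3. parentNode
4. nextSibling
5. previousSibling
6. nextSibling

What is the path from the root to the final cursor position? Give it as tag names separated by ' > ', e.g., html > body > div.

Answer: head > html

Derivation:
After 1 (firstChild): table
After 2 (firstChild): form
After 3 (parentNode): table
After 4 (nextSibling): html
After 5 (previousSibling): table
After 6 (nextSibling): html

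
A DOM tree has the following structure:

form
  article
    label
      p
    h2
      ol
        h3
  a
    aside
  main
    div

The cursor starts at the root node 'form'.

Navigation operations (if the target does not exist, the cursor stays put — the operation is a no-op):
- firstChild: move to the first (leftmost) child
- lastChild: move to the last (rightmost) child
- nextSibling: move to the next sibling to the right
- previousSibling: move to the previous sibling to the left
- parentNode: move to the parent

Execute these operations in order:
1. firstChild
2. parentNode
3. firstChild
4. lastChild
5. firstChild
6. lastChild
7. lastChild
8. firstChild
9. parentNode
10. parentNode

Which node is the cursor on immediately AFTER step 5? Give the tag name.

After 1 (firstChild): article
After 2 (parentNode): form
After 3 (firstChild): article
After 4 (lastChild): h2
After 5 (firstChild): ol

Answer: ol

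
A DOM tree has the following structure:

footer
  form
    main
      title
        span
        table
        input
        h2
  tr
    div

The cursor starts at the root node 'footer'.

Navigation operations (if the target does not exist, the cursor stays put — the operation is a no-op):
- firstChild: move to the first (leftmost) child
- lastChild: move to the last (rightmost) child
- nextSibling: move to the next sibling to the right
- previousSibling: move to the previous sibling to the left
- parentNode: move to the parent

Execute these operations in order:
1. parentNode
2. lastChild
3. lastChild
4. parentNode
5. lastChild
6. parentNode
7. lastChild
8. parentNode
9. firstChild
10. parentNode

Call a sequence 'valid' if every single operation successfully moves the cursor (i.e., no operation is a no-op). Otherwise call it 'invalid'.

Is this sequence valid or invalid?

After 1 (parentNode): footer (no-op, stayed)
After 2 (lastChild): tr
After 3 (lastChild): div
After 4 (parentNode): tr
After 5 (lastChild): div
After 6 (parentNode): tr
After 7 (lastChild): div
After 8 (parentNode): tr
After 9 (firstChild): div
After 10 (parentNode): tr

Answer: invalid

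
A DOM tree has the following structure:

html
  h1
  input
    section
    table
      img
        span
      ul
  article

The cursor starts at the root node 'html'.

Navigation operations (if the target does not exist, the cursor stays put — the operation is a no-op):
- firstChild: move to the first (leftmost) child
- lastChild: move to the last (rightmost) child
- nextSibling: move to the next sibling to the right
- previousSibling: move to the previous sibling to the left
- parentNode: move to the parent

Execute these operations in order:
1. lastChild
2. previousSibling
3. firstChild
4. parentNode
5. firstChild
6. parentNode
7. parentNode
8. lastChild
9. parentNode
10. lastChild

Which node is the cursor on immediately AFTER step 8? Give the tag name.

Answer: article

Derivation:
After 1 (lastChild): article
After 2 (previousSibling): input
After 3 (firstChild): section
After 4 (parentNode): input
After 5 (firstChild): section
After 6 (parentNode): input
After 7 (parentNode): html
After 8 (lastChild): article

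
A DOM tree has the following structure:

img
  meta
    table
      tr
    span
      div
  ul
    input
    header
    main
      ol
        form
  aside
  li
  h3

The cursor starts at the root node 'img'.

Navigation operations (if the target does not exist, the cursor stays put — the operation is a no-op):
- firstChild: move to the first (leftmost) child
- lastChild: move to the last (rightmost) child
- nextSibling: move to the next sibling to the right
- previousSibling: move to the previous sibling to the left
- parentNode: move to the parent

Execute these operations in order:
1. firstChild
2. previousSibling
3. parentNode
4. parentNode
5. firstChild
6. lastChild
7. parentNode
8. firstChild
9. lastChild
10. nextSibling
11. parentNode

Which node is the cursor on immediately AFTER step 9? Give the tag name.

Answer: tr

Derivation:
After 1 (firstChild): meta
After 2 (previousSibling): meta (no-op, stayed)
After 3 (parentNode): img
After 4 (parentNode): img (no-op, stayed)
After 5 (firstChild): meta
After 6 (lastChild): span
After 7 (parentNode): meta
After 8 (firstChild): table
After 9 (lastChild): tr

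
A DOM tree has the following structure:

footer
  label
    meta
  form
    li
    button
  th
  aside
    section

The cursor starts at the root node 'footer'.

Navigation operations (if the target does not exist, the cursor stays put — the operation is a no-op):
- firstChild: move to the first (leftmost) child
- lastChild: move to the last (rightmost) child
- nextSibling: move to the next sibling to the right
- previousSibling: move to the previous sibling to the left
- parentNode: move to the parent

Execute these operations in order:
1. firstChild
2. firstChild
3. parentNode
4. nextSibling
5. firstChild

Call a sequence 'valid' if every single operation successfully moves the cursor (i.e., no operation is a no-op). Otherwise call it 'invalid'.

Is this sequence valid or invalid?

After 1 (firstChild): label
After 2 (firstChild): meta
After 3 (parentNode): label
After 4 (nextSibling): form
After 5 (firstChild): li

Answer: valid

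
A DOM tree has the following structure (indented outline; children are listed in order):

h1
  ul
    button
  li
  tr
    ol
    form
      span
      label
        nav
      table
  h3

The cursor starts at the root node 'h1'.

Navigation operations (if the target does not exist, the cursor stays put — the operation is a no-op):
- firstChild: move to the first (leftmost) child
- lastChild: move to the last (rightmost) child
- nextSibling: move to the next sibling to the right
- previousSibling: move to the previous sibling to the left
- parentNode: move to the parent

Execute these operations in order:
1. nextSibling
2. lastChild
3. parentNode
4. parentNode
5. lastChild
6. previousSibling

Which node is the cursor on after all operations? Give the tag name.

Answer: tr

Derivation:
After 1 (nextSibling): h1 (no-op, stayed)
After 2 (lastChild): h3
After 3 (parentNode): h1
After 4 (parentNode): h1 (no-op, stayed)
After 5 (lastChild): h3
After 6 (previousSibling): tr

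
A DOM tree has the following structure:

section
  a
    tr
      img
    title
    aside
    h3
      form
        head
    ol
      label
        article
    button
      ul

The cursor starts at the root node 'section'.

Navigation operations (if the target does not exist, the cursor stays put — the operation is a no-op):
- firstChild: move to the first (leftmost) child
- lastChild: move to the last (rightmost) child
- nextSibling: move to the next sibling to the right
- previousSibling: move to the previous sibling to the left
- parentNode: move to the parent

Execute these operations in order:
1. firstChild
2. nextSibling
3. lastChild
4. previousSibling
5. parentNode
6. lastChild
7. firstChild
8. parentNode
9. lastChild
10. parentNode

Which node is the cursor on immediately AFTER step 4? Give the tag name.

After 1 (firstChild): a
After 2 (nextSibling): a (no-op, stayed)
After 3 (lastChild): button
After 4 (previousSibling): ol

Answer: ol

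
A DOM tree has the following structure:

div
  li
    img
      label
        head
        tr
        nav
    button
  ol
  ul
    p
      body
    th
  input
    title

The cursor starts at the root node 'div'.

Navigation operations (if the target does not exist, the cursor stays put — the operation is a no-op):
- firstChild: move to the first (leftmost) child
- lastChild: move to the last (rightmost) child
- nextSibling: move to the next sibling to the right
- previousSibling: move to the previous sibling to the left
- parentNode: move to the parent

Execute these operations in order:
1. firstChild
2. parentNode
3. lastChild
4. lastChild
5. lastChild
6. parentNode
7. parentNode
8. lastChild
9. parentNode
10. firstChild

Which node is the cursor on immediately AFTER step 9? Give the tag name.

Answer: div

Derivation:
After 1 (firstChild): li
After 2 (parentNode): div
After 3 (lastChild): input
After 4 (lastChild): title
After 5 (lastChild): title (no-op, stayed)
After 6 (parentNode): input
After 7 (parentNode): div
After 8 (lastChild): input
After 9 (parentNode): div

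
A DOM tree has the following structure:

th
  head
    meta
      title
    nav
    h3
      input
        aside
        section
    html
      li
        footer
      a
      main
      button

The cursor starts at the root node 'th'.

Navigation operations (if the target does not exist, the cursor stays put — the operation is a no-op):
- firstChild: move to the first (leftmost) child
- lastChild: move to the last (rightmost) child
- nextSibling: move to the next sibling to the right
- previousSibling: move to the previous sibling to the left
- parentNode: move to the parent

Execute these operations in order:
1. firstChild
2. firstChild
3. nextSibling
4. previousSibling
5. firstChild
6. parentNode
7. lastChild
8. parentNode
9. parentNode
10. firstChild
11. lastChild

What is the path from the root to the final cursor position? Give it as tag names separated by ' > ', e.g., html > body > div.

Answer: th > head > meta > title

Derivation:
After 1 (firstChild): head
After 2 (firstChild): meta
After 3 (nextSibling): nav
After 4 (previousSibling): meta
After 5 (firstChild): title
After 6 (parentNode): meta
After 7 (lastChild): title
After 8 (parentNode): meta
After 9 (parentNode): head
After 10 (firstChild): meta
After 11 (lastChild): title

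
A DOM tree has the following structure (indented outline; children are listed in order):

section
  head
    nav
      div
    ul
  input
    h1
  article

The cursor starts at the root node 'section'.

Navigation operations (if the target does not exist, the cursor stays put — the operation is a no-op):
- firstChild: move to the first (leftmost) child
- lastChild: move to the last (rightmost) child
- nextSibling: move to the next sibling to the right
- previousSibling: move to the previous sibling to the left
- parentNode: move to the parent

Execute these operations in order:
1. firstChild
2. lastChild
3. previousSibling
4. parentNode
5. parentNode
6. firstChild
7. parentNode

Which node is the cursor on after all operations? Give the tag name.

After 1 (firstChild): head
After 2 (lastChild): ul
After 3 (previousSibling): nav
After 4 (parentNode): head
After 5 (parentNode): section
After 6 (firstChild): head
After 7 (parentNode): section

Answer: section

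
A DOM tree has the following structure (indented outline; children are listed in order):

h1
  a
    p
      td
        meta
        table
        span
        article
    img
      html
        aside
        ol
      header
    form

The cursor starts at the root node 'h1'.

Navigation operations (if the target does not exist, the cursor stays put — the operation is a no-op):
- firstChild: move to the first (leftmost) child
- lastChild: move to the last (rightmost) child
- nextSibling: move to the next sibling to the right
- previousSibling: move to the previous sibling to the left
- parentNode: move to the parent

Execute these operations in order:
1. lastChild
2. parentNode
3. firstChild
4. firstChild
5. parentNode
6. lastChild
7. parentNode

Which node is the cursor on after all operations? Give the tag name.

Answer: a

Derivation:
After 1 (lastChild): a
After 2 (parentNode): h1
After 3 (firstChild): a
After 4 (firstChild): p
After 5 (parentNode): a
After 6 (lastChild): form
After 7 (parentNode): a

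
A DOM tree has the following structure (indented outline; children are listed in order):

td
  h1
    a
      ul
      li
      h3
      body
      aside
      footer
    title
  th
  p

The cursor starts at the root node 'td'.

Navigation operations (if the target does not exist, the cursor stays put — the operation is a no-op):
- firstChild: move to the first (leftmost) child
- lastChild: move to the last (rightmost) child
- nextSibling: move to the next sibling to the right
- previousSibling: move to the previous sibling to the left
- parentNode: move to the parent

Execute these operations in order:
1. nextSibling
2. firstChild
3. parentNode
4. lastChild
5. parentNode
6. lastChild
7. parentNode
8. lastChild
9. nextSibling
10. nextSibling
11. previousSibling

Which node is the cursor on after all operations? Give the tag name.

Answer: th

Derivation:
After 1 (nextSibling): td (no-op, stayed)
After 2 (firstChild): h1
After 3 (parentNode): td
After 4 (lastChild): p
After 5 (parentNode): td
After 6 (lastChild): p
After 7 (parentNode): td
After 8 (lastChild): p
After 9 (nextSibling): p (no-op, stayed)
After 10 (nextSibling): p (no-op, stayed)
After 11 (previousSibling): th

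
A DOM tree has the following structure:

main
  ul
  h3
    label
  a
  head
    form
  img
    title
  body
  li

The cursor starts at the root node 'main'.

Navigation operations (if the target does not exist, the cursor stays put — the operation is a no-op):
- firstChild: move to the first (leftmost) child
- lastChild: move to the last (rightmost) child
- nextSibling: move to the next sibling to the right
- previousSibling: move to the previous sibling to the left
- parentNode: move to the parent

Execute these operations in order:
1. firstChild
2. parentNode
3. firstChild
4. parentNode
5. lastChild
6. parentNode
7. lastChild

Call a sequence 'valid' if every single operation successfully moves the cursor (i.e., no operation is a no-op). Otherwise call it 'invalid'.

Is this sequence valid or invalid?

After 1 (firstChild): ul
After 2 (parentNode): main
After 3 (firstChild): ul
After 4 (parentNode): main
After 5 (lastChild): li
After 6 (parentNode): main
After 7 (lastChild): li

Answer: valid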